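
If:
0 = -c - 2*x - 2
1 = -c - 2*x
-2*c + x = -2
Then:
No Solution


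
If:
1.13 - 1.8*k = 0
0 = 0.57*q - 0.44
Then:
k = 0.63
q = 0.77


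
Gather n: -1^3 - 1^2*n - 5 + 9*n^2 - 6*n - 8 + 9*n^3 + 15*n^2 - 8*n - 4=9*n^3 + 24*n^2 - 15*n - 18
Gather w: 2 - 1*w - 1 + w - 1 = 0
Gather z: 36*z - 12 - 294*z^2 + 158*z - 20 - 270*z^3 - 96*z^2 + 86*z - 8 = -270*z^3 - 390*z^2 + 280*z - 40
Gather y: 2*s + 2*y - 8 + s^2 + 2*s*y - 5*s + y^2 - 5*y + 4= s^2 - 3*s + y^2 + y*(2*s - 3) - 4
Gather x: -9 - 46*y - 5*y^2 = -5*y^2 - 46*y - 9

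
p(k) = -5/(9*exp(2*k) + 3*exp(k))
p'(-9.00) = 13505.14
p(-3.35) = -42.98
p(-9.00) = -13500.14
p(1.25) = -0.04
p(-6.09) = -730.74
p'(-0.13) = 0.90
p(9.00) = 0.00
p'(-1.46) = 5.97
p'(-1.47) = 6.04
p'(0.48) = 0.32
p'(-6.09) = 735.67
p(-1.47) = -4.29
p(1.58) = -0.02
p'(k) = -5*(-18*exp(2*k) - 3*exp(k))/(9*exp(2*k) + 3*exp(k))^2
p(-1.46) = -4.23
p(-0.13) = -0.52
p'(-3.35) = 47.07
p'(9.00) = 0.00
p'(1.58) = 0.04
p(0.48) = -0.18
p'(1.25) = 0.08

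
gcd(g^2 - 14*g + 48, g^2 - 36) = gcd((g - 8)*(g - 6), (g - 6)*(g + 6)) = g - 6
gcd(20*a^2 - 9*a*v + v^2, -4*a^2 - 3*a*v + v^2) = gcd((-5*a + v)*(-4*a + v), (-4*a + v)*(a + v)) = -4*a + v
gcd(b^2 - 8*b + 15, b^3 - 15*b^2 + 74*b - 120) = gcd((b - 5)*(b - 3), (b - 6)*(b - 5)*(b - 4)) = b - 5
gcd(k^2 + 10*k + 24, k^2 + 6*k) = k + 6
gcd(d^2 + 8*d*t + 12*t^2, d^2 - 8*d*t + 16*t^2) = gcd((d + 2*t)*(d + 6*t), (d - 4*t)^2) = 1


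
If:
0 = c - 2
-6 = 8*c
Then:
No Solution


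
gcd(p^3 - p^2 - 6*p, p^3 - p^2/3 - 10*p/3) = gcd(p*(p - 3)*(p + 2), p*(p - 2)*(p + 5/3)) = p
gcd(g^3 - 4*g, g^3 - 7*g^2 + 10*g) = g^2 - 2*g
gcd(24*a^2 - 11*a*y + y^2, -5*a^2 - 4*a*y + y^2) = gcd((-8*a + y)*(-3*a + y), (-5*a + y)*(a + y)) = 1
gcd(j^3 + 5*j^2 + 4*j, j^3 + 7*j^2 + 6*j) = j^2 + j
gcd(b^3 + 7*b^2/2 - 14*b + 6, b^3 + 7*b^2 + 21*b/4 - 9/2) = b^2 + 11*b/2 - 3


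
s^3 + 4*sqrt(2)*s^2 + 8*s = s*(s + 2*sqrt(2))^2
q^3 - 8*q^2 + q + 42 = (q - 7)*(q - 3)*(q + 2)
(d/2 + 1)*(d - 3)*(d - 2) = d^3/2 - 3*d^2/2 - 2*d + 6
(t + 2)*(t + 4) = t^2 + 6*t + 8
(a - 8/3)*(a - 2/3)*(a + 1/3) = a^3 - 3*a^2 + 2*a/3 + 16/27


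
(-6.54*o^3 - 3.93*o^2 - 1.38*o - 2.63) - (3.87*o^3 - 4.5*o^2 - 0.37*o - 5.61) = -10.41*o^3 + 0.57*o^2 - 1.01*o + 2.98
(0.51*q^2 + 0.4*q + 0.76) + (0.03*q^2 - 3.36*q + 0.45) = 0.54*q^2 - 2.96*q + 1.21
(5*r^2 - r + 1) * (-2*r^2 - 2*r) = -10*r^4 - 8*r^3 - 2*r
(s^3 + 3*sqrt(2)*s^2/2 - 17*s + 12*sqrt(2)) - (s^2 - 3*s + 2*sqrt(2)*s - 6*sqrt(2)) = s^3 - s^2 + 3*sqrt(2)*s^2/2 - 14*s - 2*sqrt(2)*s + 18*sqrt(2)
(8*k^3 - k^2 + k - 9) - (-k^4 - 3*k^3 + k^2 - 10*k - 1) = k^4 + 11*k^3 - 2*k^2 + 11*k - 8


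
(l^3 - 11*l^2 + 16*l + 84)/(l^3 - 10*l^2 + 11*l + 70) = (l - 6)/(l - 5)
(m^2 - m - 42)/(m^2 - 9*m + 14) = (m + 6)/(m - 2)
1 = 1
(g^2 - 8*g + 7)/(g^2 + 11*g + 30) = (g^2 - 8*g + 7)/(g^2 + 11*g + 30)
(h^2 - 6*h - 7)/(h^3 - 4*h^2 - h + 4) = (h - 7)/(h^2 - 5*h + 4)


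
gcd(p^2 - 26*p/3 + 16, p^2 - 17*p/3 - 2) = p - 6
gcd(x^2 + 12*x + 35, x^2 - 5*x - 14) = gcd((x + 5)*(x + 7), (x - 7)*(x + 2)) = 1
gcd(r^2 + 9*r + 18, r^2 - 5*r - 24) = r + 3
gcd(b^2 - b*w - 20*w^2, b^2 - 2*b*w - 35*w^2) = 1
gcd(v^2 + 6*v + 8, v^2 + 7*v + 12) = v + 4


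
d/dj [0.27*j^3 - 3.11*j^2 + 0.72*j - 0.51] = 0.81*j^2 - 6.22*j + 0.72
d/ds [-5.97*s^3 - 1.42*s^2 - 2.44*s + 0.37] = -17.91*s^2 - 2.84*s - 2.44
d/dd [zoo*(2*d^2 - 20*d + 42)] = zoo*(d - 5)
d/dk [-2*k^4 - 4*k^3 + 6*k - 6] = -8*k^3 - 12*k^2 + 6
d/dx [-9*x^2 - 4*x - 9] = -18*x - 4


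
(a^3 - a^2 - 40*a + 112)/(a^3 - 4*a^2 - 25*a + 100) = (a^2 + 3*a - 28)/(a^2 - 25)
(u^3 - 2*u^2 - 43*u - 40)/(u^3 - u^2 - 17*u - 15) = (u^2 - 3*u - 40)/(u^2 - 2*u - 15)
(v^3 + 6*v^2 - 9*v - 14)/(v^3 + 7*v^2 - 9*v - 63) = (v^2 - v - 2)/(v^2 - 9)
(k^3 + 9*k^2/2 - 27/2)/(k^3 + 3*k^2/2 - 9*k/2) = (k + 3)/k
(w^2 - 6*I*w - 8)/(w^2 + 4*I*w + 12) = (w - 4*I)/(w + 6*I)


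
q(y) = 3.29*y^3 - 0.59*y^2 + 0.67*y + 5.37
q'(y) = 9.87*y^2 - 1.18*y + 0.67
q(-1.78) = -16.25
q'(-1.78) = 34.04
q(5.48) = 532.75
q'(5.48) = 290.60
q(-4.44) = -297.20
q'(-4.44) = 200.48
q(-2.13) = -30.53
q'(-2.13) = 47.96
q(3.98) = 206.11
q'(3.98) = 152.32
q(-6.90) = -1108.14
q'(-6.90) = 478.72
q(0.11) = 5.44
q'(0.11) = 0.66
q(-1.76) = -15.57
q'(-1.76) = 33.32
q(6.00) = 698.79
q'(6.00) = 348.91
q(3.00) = 90.90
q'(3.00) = 85.96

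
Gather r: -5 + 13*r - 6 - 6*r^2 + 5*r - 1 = -6*r^2 + 18*r - 12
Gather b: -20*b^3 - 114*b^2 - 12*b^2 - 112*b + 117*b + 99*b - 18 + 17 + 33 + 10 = -20*b^3 - 126*b^2 + 104*b + 42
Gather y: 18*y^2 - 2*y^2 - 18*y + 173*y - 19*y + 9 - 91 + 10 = 16*y^2 + 136*y - 72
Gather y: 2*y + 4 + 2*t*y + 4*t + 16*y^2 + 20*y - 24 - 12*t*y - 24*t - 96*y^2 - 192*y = -20*t - 80*y^2 + y*(-10*t - 170) - 20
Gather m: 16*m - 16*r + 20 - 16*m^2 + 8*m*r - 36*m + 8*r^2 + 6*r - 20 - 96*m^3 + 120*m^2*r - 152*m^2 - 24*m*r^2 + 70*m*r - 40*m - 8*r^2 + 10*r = -96*m^3 + m^2*(120*r - 168) + m*(-24*r^2 + 78*r - 60)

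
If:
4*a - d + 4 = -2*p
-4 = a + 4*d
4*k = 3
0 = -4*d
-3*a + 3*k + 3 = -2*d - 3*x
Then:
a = -4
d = 0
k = 3/4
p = 6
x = -23/4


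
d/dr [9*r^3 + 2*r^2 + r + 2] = 27*r^2 + 4*r + 1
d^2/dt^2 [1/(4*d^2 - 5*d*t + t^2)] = 2*(-4*d^2 + 5*d*t - t^2 + (5*d - 2*t)^2)/(4*d^2 - 5*d*t + t^2)^3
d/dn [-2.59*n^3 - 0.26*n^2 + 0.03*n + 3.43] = -7.77*n^2 - 0.52*n + 0.03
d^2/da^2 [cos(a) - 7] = -cos(a)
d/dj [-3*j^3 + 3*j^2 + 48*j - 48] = -9*j^2 + 6*j + 48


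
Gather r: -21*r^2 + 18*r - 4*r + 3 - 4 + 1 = -21*r^2 + 14*r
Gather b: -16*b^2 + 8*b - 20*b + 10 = -16*b^2 - 12*b + 10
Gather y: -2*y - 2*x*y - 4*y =y*(-2*x - 6)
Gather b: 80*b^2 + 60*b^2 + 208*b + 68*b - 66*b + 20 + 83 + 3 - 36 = 140*b^2 + 210*b + 70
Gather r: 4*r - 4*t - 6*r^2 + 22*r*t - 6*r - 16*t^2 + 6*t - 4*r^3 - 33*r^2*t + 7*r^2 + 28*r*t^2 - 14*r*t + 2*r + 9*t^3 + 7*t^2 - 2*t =-4*r^3 + r^2*(1 - 33*t) + r*(28*t^2 + 8*t) + 9*t^3 - 9*t^2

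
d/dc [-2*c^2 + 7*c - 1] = 7 - 4*c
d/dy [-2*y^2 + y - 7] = 1 - 4*y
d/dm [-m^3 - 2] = -3*m^2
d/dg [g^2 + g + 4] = 2*g + 1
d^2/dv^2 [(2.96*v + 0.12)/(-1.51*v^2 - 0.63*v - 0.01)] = (-(2.96*v + 0.12)*(3.02*v + 0.63)*(6.04*v + 1.26) + (26.8176*v + 4.092)*(1.51*v^2 + 0.63*v + 0.01))/(1.51*v^2 + 0.63*v + 0.01)^3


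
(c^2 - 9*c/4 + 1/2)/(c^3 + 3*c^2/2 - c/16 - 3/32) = 8*(c - 2)/(8*c^2 + 14*c + 3)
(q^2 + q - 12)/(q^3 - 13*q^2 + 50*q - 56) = (q^2 + q - 12)/(q^3 - 13*q^2 + 50*q - 56)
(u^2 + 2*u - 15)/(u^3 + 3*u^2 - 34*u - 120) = (u - 3)/(u^2 - 2*u - 24)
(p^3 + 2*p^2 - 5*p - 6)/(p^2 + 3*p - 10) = (p^2 + 4*p + 3)/(p + 5)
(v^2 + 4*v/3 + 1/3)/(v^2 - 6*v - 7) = (v + 1/3)/(v - 7)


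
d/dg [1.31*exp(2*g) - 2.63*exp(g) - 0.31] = (2.62*exp(g) - 2.63)*exp(g)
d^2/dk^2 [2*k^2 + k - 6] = 4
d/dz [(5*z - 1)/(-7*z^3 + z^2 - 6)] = (-35*z^3 + 5*z^2 + z*(5*z - 1)*(21*z - 2) - 30)/(7*z^3 - z^2 + 6)^2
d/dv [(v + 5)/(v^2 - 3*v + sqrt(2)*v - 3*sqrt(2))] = (v^2 - 3*v + sqrt(2)*v - (v + 5)*(2*v - 3 + sqrt(2)) - 3*sqrt(2))/(v^2 - 3*v + sqrt(2)*v - 3*sqrt(2))^2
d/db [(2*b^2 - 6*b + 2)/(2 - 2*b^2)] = (-3*b^2 + 4*b - 3)/(b^4 - 2*b^2 + 1)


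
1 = 1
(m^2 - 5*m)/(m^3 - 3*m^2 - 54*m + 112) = m*(m - 5)/(m^3 - 3*m^2 - 54*m + 112)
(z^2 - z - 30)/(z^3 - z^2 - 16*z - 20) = (-z^2 + z + 30)/(-z^3 + z^2 + 16*z + 20)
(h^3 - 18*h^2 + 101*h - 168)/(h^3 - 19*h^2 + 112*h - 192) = (h - 7)/(h - 8)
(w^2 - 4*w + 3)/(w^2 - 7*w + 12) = (w - 1)/(w - 4)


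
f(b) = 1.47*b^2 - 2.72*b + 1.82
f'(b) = 2.94*b - 2.72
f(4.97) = 24.61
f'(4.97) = 11.89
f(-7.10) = 95.23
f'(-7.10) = -23.59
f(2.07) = 2.49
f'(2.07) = 3.37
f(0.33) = 1.08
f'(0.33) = -1.75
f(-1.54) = 9.50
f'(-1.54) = -7.25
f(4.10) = 15.38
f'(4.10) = 9.33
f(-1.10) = 6.59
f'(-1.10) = -5.95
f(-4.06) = 37.09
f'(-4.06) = -14.66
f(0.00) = 1.82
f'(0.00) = -2.72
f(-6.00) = 71.06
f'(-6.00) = -20.36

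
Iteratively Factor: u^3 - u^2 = (u - 1)*(u^2) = u*(u - 1)*(u)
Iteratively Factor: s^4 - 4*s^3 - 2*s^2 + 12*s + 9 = (s + 1)*(s^3 - 5*s^2 + 3*s + 9) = (s + 1)^2*(s^2 - 6*s + 9) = (s - 3)*(s + 1)^2*(s - 3)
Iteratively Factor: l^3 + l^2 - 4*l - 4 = (l - 2)*(l^2 + 3*l + 2) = (l - 2)*(l + 1)*(l + 2)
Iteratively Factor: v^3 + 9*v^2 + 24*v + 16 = (v + 4)*(v^2 + 5*v + 4) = (v + 4)^2*(v + 1)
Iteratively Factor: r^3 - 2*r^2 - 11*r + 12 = (r + 3)*(r^2 - 5*r + 4) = (r - 4)*(r + 3)*(r - 1)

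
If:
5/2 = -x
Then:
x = -5/2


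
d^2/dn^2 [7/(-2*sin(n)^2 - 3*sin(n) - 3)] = 7*(16*sin(n)^4 + 18*sin(n)^3 - 39*sin(n)^2 - 45*sin(n) - 6)/(3*sin(n) - cos(2*n) + 4)^3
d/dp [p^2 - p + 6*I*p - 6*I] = 2*p - 1 + 6*I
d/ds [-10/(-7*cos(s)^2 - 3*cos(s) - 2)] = 10*(14*cos(s) + 3)*sin(s)/(7*cos(s)^2 + 3*cos(s) + 2)^2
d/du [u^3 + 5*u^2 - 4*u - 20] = 3*u^2 + 10*u - 4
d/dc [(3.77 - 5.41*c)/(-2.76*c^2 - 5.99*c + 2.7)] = (-14.9316*c^2 + 20.8104*c + 7.9753)/(7.6176*c^4 + 33.0648*c^3 + 20.9761*c^2 - 32.346*c + 7.29)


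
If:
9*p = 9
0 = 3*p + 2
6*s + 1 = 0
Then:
No Solution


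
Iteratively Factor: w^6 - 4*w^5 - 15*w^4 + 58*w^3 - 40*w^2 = (w)*(w^5 - 4*w^4 - 15*w^3 + 58*w^2 - 40*w) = w*(w - 1)*(w^4 - 3*w^3 - 18*w^2 + 40*w) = w*(w - 2)*(w - 1)*(w^3 - w^2 - 20*w) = w*(w - 2)*(w - 1)*(w + 4)*(w^2 - 5*w) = w^2*(w - 2)*(w - 1)*(w + 4)*(w - 5)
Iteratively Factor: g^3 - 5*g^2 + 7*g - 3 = (g - 1)*(g^2 - 4*g + 3) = (g - 1)^2*(g - 3)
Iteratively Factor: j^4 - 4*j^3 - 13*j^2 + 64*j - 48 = (j - 4)*(j^3 - 13*j + 12) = (j - 4)*(j - 3)*(j^2 + 3*j - 4) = (j - 4)*(j - 3)*(j + 4)*(j - 1)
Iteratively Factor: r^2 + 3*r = (r + 3)*(r)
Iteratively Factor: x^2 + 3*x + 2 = (x + 1)*(x + 2)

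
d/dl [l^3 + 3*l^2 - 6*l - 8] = 3*l^2 + 6*l - 6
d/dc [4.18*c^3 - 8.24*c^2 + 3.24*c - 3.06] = 12.54*c^2 - 16.48*c + 3.24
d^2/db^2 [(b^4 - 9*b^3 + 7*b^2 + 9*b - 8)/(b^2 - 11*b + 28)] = 2*(b^6 - 33*b^5 + 447*b^4 - 3215*b^3 + 12408*b^2 - 21660*b + 7516)/(b^6 - 33*b^5 + 447*b^4 - 3179*b^3 + 12516*b^2 - 25872*b + 21952)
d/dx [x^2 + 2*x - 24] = 2*x + 2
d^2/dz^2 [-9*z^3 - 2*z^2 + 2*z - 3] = -54*z - 4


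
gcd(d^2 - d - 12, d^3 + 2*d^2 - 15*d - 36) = d^2 - d - 12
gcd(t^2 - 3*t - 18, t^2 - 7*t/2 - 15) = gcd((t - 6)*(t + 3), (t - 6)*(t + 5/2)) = t - 6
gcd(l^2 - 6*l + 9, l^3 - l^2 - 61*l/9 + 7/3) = l - 3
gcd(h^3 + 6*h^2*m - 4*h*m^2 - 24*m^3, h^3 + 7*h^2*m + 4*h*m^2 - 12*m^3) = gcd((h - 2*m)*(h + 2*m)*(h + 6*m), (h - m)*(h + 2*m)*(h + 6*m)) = h^2 + 8*h*m + 12*m^2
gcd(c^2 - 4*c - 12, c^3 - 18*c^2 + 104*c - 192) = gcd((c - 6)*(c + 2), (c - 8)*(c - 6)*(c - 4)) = c - 6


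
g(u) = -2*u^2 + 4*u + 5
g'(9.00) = -32.00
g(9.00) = -121.00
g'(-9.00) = 40.00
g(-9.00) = -193.00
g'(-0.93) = 7.72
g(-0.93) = -0.45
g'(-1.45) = 9.80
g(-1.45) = -5.00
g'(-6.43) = 29.72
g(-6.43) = -103.41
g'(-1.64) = 10.56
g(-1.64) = -6.94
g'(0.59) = 1.64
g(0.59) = 6.66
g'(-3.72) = 18.88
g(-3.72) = -37.56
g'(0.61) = 1.56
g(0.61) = 6.70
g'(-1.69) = 10.76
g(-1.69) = -7.47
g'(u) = 4 - 4*u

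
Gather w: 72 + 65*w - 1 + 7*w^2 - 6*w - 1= 7*w^2 + 59*w + 70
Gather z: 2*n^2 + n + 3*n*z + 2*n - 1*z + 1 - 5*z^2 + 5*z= 2*n^2 + 3*n - 5*z^2 + z*(3*n + 4) + 1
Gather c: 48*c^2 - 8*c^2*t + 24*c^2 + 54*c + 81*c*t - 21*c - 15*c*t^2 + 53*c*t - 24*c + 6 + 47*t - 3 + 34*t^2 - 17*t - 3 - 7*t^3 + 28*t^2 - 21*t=c^2*(72 - 8*t) + c*(-15*t^2 + 134*t + 9) - 7*t^3 + 62*t^2 + 9*t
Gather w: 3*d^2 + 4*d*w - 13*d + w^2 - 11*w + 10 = 3*d^2 - 13*d + w^2 + w*(4*d - 11) + 10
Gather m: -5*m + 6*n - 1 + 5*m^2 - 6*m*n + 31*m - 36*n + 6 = 5*m^2 + m*(26 - 6*n) - 30*n + 5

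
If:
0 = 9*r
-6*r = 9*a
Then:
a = 0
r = 0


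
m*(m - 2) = m^2 - 2*m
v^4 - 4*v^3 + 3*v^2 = v^2*(v - 3)*(v - 1)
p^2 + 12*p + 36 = (p + 6)^2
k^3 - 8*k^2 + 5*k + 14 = (k - 7)*(k - 2)*(k + 1)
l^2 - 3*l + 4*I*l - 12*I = (l - 3)*(l + 4*I)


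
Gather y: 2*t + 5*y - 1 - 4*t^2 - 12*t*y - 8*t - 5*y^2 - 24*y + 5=-4*t^2 - 6*t - 5*y^2 + y*(-12*t - 19) + 4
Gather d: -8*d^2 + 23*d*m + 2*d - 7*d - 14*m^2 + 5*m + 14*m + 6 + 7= -8*d^2 + d*(23*m - 5) - 14*m^2 + 19*m + 13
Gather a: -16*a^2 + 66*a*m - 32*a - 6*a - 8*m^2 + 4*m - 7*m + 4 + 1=-16*a^2 + a*(66*m - 38) - 8*m^2 - 3*m + 5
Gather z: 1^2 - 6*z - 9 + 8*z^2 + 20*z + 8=8*z^2 + 14*z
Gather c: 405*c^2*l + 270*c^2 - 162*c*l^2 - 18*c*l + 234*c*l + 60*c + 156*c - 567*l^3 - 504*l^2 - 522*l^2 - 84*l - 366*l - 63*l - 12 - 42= c^2*(405*l + 270) + c*(-162*l^2 + 216*l + 216) - 567*l^3 - 1026*l^2 - 513*l - 54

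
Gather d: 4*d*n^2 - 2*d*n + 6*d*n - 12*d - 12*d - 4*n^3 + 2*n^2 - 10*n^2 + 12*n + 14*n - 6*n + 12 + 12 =d*(4*n^2 + 4*n - 24) - 4*n^3 - 8*n^2 + 20*n + 24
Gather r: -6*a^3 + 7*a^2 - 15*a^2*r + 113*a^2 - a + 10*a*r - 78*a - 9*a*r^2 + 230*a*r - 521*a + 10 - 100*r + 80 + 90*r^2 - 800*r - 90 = -6*a^3 + 120*a^2 - 600*a + r^2*(90 - 9*a) + r*(-15*a^2 + 240*a - 900)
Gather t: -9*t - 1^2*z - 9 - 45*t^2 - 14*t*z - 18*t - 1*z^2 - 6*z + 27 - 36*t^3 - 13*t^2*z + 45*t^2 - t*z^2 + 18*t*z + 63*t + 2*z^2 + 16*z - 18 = -36*t^3 - 13*t^2*z + t*(-z^2 + 4*z + 36) + z^2 + 9*z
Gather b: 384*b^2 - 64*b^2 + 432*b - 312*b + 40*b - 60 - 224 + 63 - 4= 320*b^2 + 160*b - 225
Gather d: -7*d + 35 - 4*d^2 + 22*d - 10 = -4*d^2 + 15*d + 25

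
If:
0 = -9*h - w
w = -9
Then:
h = 1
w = -9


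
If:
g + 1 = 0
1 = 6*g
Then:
No Solution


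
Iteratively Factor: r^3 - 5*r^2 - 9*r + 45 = (r - 3)*(r^2 - 2*r - 15) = (r - 3)*(r + 3)*(r - 5)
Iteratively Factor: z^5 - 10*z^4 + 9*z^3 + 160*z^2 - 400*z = (z)*(z^4 - 10*z^3 + 9*z^2 + 160*z - 400) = z*(z - 5)*(z^3 - 5*z^2 - 16*z + 80) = z*(z - 5)*(z - 4)*(z^2 - z - 20) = z*(z - 5)*(z - 4)*(z + 4)*(z - 5)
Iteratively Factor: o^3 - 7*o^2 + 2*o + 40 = (o - 5)*(o^2 - 2*o - 8) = (o - 5)*(o + 2)*(o - 4)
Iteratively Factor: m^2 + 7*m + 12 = (m + 3)*(m + 4)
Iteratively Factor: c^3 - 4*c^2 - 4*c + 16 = (c + 2)*(c^2 - 6*c + 8) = (c - 2)*(c + 2)*(c - 4)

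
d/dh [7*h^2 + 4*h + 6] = 14*h + 4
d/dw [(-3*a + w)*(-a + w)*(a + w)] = -a^2 - 6*a*w + 3*w^2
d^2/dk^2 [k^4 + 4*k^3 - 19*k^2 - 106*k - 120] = 12*k^2 + 24*k - 38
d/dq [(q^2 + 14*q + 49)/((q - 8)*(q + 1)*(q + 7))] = (-q^2 - 14*q + 41)/(q^4 - 14*q^3 + 33*q^2 + 112*q + 64)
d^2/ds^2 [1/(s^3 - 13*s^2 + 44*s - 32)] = 2*((13 - 3*s)*(s^3 - 13*s^2 + 44*s - 32) + (3*s^2 - 26*s + 44)^2)/(s^3 - 13*s^2 + 44*s - 32)^3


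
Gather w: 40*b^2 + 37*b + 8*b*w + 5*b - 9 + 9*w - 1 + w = 40*b^2 + 42*b + w*(8*b + 10) - 10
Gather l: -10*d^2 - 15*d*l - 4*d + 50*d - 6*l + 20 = -10*d^2 + 46*d + l*(-15*d - 6) + 20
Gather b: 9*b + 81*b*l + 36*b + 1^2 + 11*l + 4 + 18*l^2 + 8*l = b*(81*l + 45) + 18*l^2 + 19*l + 5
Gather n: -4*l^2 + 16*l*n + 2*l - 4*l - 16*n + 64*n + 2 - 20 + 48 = -4*l^2 - 2*l + n*(16*l + 48) + 30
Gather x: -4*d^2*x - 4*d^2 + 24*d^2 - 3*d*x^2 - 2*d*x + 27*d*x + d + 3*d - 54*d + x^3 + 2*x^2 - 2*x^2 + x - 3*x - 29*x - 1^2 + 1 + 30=20*d^2 - 3*d*x^2 - 50*d + x^3 + x*(-4*d^2 + 25*d - 31) + 30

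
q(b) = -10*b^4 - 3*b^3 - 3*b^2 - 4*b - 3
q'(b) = -40*b^3 - 9*b^2 - 6*b - 4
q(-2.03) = -151.96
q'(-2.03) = 305.71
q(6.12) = -14855.83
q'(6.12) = -9546.65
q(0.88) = -16.88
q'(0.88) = -43.51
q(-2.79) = -555.96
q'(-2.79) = 811.39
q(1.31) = -49.58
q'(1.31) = -117.23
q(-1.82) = -97.29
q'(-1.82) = 218.25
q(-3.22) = -996.10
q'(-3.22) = 1257.45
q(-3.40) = -1242.50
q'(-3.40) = 1484.52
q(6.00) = -13743.00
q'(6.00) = -9004.00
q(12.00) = -213027.00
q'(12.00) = -70492.00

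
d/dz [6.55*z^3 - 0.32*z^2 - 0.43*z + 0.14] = 19.65*z^2 - 0.64*z - 0.43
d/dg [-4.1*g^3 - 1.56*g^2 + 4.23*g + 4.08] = -12.3*g^2 - 3.12*g + 4.23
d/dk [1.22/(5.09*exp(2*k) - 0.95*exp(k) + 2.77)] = (1.159 - 12.4196*exp(k))*exp(k)/(5.09*exp(2*k) - 0.95*exp(k) + 2.77)^2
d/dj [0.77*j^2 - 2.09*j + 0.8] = 1.54*j - 2.09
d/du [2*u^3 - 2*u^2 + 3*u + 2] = 6*u^2 - 4*u + 3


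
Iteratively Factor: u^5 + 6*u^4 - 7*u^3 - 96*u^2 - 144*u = (u + 3)*(u^4 + 3*u^3 - 16*u^2 - 48*u) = (u + 3)*(u + 4)*(u^3 - u^2 - 12*u) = u*(u + 3)*(u + 4)*(u^2 - u - 12) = u*(u + 3)^2*(u + 4)*(u - 4)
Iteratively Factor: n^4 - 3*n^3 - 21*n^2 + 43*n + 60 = (n - 3)*(n^3 - 21*n - 20) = (n - 3)*(n + 4)*(n^2 - 4*n - 5) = (n - 5)*(n - 3)*(n + 4)*(n + 1)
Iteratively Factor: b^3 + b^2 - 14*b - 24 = (b - 4)*(b^2 + 5*b + 6) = (b - 4)*(b + 2)*(b + 3)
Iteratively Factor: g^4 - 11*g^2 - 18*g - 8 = (g - 4)*(g^3 + 4*g^2 + 5*g + 2) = (g - 4)*(g + 2)*(g^2 + 2*g + 1) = (g - 4)*(g + 1)*(g + 2)*(g + 1)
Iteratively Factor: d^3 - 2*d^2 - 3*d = (d)*(d^2 - 2*d - 3) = d*(d + 1)*(d - 3)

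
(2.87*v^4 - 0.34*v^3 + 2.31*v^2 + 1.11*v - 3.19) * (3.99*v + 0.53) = 11.4513*v^5 + 0.1645*v^4 + 9.0367*v^3 + 5.6532*v^2 - 12.1398*v - 1.6907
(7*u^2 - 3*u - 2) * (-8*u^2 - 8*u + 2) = -56*u^4 - 32*u^3 + 54*u^2 + 10*u - 4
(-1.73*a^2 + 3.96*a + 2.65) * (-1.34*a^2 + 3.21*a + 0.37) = 2.3182*a^4 - 10.8597*a^3 + 8.5205*a^2 + 9.9717*a + 0.9805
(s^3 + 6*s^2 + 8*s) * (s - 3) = s^4 + 3*s^3 - 10*s^2 - 24*s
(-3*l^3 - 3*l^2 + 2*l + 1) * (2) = -6*l^3 - 6*l^2 + 4*l + 2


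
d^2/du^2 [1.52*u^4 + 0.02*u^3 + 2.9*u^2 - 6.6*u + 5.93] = 18.24*u^2 + 0.12*u + 5.8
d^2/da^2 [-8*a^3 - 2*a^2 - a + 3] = -48*a - 4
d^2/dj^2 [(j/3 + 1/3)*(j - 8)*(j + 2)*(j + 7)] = 4*j^2 + 4*j - 38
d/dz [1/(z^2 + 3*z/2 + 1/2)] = 2*(-4*z - 3)/(2*z^2 + 3*z + 1)^2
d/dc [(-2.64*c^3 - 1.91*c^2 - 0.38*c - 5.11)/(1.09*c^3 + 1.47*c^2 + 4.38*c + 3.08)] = (-1.7989*c^4 - 22.298*c^3 - 15.4911*c^2 + 3.2578*c + 21.2114)/(1.1881*c^6 + 3.2046*c^5 + 11.7093*c^4 + 19.5916*c^3 + 28.2396*c^2 + 26.9808*c + 9.4864)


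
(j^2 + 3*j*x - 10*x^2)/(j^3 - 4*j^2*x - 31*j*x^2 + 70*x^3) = 1/(j - 7*x)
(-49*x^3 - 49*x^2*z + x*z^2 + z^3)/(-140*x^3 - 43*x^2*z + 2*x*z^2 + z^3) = (7*x^2 + 8*x*z + z^2)/(20*x^2 + 9*x*z + z^2)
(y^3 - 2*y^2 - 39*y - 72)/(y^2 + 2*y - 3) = (y^2 - 5*y - 24)/(y - 1)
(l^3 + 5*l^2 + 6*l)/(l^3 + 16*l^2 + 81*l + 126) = l*(l + 2)/(l^2 + 13*l + 42)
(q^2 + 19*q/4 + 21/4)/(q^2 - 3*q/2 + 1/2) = (4*q^2 + 19*q + 21)/(2*(2*q^2 - 3*q + 1))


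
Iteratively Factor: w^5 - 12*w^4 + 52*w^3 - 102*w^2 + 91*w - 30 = (w - 1)*(w^4 - 11*w^3 + 41*w^2 - 61*w + 30) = (w - 2)*(w - 1)*(w^3 - 9*w^2 + 23*w - 15) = (w - 2)*(w - 1)^2*(w^2 - 8*w + 15) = (w - 3)*(w - 2)*(w - 1)^2*(w - 5)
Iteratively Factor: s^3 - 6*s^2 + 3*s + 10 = (s - 5)*(s^2 - s - 2) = (s - 5)*(s - 2)*(s + 1)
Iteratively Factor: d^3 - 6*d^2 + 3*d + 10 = (d - 2)*(d^2 - 4*d - 5) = (d - 5)*(d - 2)*(d + 1)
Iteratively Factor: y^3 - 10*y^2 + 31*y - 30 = (y - 5)*(y^2 - 5*y + 6) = (y - 5)*(y - 3)*(y - 2)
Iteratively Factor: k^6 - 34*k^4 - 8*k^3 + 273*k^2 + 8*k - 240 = (k + 1)*(k^5 - k^4 - 33*k^3 + 25*k^2 + 248*k - 240) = (k - 3)*(k + 1)*(k^4 + 2*k^3 - 27*k^2 - 56*k + 80) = (k - 3)*(k + 1)*(k + 4)*(k^3 - 2*k^2 - 19*k + 20) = (k - 3)*(k - 1)*(k + 1)*(k + 4)*(k^2 - k - 20) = (k - 5)*(k - 3)*(k - 1)*(k + 1)*(k + 4)*(k + 4)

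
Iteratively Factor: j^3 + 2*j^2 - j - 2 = (j + 2)*(j^2 - 1) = (j + 1)*(j + 2)*(j - 1)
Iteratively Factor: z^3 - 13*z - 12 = (z + 1)*(z^2 - z - 12) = (z - 4)*(z + 1)*(z + 3)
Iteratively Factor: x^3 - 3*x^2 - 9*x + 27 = (x + 3)*(x^2 - 6*x + 9) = (x - 3)*(x + 3)*(x - 3)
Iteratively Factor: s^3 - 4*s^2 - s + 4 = (s - 1)*(s^2 - 3*s - 4) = (s - 1)*(s + 1)*(s - 4)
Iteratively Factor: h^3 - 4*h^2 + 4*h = (h)*(h^2 - 4*h + 4) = h*(h - 2)*(h - 2)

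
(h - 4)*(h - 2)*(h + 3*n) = h^3 + 3*h^2*n - 6*h^2 - 18*h*n + 8*h + 24*n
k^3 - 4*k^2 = k^2*(k - 4)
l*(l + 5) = l^2 + 5*l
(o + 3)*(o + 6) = o^2 + 9*o + 18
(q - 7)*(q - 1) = q^2 - 8*q + 7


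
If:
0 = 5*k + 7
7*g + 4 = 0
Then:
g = -4/7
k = -7/5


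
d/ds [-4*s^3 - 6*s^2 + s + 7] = -12*s^2 - 12*s + 1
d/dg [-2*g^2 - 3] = -4*g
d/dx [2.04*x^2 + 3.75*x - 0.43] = 4.08*x + 3.75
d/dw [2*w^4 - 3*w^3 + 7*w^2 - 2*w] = 8*w^3 - 9*w^2 + 14*w - 2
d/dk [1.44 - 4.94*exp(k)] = -4.94*exp(k)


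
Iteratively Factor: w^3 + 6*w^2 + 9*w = (w + 3)*(w^2 + 3*w) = (w + 3)^2*(w)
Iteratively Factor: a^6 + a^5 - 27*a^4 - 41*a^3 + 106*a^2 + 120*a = (a + 3)*(a^5 - 2*a^4 - 21*a^3 + 22*a^2 + 40*a) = a*(a + 3)*(a^4 - 2*a^3 - 21*a^2 + 22*a + 40) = a*(a + 1)*(a + 3)*(a^3 - 3*a^2 - 18*a + 40) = a*(a - 5)*(a + 1)*(a + 3)*(a^2 + 2*a - 8) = a*(a - 5)*(a + 1)*(a + 3)*(a + 4)*(a - 2)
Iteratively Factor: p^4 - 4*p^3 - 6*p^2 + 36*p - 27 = (p - 3)*(p^3 - p^2 - 9*p + 9) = (p - 3)^2*(p^2 + 2*p - 3) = (p - 3)^2*(p - 1)*(p + 3)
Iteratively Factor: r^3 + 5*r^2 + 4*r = (r)*(r^2 + 5*r + 4) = r*(r + 1)*(r + 4)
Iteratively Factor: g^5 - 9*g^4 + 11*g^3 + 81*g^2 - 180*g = (g + 3)*(g^4 - 12*g^3 + 47*g^2 - 60*g) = (g - 5)*(g + 3)*(g^3 - 7*g^2 + 12*g) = g*(g - 5)*(g + 3)*(g^2 - 7*g + 12) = g*(g - 5)*(g - 4)*(g + 3)*(g - 3)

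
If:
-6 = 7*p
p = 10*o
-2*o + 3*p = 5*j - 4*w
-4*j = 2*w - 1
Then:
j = -2/65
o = -3/35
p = -6/7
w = 73/130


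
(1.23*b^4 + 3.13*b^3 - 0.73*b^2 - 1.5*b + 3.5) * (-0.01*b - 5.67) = -0.0123*b^5 - 7.0054*b^4 - 17.7398*b^3 + 4.1541*b^2 + 8.47*b - 19.845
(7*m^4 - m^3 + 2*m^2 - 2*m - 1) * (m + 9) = 7*m^5 + 62*m^4 - 7*m^3 + 16*m^2 - 19*m - 9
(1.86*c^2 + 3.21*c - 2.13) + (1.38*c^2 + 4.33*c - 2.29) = 3.24*c^2 + 7.54*c - 4.42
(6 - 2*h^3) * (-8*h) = 16*h^4 - 48*h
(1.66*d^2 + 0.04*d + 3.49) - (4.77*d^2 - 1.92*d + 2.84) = -3.11*d^2 + 1.96*d + 0.65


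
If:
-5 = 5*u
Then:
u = -1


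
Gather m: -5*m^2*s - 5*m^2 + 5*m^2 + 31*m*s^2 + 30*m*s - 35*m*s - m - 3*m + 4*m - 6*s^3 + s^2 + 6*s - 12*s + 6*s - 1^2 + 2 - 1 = -5*m^2*s + m*(31*s^2 - 5*s) - 6*s^3 + s^2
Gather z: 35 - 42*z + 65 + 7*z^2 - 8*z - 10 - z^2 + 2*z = 6*z^2 - 48*z + 90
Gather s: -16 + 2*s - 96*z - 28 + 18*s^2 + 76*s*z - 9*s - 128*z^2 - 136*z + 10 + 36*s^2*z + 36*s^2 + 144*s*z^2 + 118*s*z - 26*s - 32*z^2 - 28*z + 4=s^2*(36*z + 54) + s*(144*z^2 + 194*z - 33) - 160*z^2 - 260*z - 30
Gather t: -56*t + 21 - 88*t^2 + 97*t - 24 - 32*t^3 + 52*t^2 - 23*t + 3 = -32*t^3 - 36*t^2 + 18*t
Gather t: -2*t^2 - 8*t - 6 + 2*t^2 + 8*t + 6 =0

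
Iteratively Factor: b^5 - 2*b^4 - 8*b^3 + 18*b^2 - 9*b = (b - 3)*(b^4 + b^3 - 5*b^2 + 3*b) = (b - 3)*(b + 3)*(b^3 - 2*b^2 + b) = (b - 3)*(b - 1)*(b + 3)*(b^2 - b) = b*(b - 3)*(b - 1)*(b + 3)*(b - 1)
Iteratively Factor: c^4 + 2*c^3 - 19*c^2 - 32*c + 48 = (c + 3)*(c^3 - c^2 - 16*c + 16) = (c - 4)*(c + 3)*(c^2 + 3*c - 4) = (c - 4)*(c + 3)*(c + 4)*(c - 1)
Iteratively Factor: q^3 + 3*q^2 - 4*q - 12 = (q + 2)*(q^2 + q - 6) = (q + 2)*(q + 3)*(q - 2)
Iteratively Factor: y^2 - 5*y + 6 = (y - 3)*(y - 2)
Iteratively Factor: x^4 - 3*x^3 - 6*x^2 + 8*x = (x - 1)*(x^3 - 2*x^2 - 8*x) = (x - 4)*(x - 1)*(x^2 + 2*x) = (x - 4)*(x - 1)*(x + 2)*(x)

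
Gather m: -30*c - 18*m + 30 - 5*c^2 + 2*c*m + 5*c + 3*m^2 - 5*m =-5*c^2 - 25*c + 3*m^2 + m*(2*c - 23) + 30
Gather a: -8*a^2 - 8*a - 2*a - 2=-8*a^2 - 10*a - 2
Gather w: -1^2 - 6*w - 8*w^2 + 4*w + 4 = -8*w^2 - 2*w + 3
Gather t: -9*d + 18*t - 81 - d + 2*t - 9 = -10*d + 20*t - 90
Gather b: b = b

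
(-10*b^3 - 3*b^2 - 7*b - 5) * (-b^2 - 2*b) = 10*b^5 + 23*b^4 + 13*b^3 + 19*b^2 + 10*b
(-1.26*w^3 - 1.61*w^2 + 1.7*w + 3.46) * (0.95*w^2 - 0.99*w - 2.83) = -1.197*w^5 - 0.2821*w^4 + 6.7747*w^3 + 6.1603*w^2 - 8.2364*w - 9.7918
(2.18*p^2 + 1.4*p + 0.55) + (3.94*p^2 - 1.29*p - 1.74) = 6.12*p^2 + 0.11*p - 1.19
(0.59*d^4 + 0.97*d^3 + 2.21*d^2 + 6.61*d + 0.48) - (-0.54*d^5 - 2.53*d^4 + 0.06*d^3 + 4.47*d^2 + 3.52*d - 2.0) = 0.54*d^5 + 3.12*d^4 + 0.91*d^3 - 2.26*d^2 + 3.09*d + 2.48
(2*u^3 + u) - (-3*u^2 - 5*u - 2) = 2*u^3 + 3*u^2 + 6*u + 2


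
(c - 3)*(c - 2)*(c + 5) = c^3 - 19*c + 30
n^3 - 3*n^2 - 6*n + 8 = (n - 4)*(n - 1)*(n + 2)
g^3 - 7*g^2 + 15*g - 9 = (g - 3)^2*(g - 1)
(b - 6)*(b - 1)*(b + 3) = b^3 - 4*b^2 - 15*b + 18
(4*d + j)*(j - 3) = 4*d*j - 12*d + j^2 - 3*j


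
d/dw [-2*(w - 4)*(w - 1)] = 10 - 4*w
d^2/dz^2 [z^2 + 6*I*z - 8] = 2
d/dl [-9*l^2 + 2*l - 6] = 2 - 18*l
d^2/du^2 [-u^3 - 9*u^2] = -6*u - 18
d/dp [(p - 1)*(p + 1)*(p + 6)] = 3*p^2 + 12*p - 1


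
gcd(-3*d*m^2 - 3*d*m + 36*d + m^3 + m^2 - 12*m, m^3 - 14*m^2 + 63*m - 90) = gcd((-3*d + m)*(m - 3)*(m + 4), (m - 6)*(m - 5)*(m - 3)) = m - 3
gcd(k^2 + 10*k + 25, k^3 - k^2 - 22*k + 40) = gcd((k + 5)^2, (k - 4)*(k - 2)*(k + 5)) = k + 5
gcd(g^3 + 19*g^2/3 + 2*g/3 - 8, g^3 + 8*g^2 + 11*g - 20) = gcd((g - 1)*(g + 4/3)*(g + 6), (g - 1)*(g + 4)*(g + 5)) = g - 1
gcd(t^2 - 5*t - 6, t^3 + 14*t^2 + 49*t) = 1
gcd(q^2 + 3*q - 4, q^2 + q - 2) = q - 1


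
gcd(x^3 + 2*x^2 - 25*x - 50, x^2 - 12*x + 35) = x - 5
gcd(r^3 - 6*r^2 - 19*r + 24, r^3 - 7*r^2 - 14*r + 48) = r^2 - 5*r - 24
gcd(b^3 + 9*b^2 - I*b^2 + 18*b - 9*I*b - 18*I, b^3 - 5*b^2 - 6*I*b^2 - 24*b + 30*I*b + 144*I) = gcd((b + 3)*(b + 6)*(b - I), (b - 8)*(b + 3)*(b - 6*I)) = b + 3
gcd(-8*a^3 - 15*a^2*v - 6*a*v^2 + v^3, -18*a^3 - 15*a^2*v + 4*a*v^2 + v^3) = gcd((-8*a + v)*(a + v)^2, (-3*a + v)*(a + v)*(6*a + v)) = a + v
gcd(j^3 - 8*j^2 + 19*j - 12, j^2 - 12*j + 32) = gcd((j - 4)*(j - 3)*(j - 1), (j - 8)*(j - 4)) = j - 4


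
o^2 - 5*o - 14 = (o - 7)*(o + 2)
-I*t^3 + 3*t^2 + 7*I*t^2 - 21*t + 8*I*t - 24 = (t - 8)*(t + 3*I)*(-I*t - I)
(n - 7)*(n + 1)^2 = n^3 - 5*n^2 - 13*n - 7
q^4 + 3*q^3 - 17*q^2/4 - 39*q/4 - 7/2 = (q - 2)*(q + 1/2)*(q + 1)*(q + 7/2)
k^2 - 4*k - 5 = (k - 5)*(k + 1)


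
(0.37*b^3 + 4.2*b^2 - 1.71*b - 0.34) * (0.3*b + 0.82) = 0.111*b^4 + 1.5634*b^3 + 2.931*b^2 - 1.5042*b - 0.2788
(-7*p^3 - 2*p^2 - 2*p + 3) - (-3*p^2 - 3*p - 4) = -7*p^3 + p^2 + p + 7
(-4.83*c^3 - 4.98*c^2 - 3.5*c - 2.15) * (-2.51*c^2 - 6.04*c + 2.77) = 12.1233*c^5 + 41.673*c^4 + 25.4851*c^3 + 12.7419*c^2 + 3.291*c - 5.9555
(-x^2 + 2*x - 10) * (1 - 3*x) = 3*x^3 - 7*x^2 + 32*x - 10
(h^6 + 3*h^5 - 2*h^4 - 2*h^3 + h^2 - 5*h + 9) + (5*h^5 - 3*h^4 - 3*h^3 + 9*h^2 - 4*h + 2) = h^6 + 8*h^5 - 5*h^4 - 5*h^3 + 10*h^2 - 9*h + 11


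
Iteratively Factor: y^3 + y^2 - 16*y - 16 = (y + 4)*(y^2 - 3*y - 4) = (y - 4)*(y + 4)*(y + 1)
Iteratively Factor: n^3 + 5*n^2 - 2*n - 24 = (n - 2)*(n^2 + 7*n + 12) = (n - 2)*(n + 4)*(n + 3)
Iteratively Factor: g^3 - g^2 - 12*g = (g + 3)*(g^2 - 4*g) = (g - 4)*(g + 3)*(g)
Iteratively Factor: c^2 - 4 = (c + 2)*(c - 2)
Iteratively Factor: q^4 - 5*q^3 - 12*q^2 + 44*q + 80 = (q + 2)*(q^3 - 7*q^2 + 2*q + 40) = (q - 5)*(q + 2)*(q^2 - 2*q - 8) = (q - 5)*(q - 4)*(q + 2)*(q + 2)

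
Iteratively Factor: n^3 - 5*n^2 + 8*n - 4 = (n - 1)*(n^2 - 4*n + 4) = (n - 2)*(n - 1)*(n - 2)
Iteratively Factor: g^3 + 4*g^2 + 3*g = (g)*(g^2 + 4*g + 3) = g*(g + 1)*(g + 3)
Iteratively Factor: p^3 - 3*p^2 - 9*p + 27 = (p + 3)*(p^2 - 6*p + 9) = (p - 3)*(p + 3)*(p - 3)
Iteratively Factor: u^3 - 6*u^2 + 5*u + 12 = (u - 3)*(u^2 - 3*u - 4) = (u - 3)*(u + 1)*(u - 4)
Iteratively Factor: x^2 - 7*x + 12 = (x - 4)*(x - 3)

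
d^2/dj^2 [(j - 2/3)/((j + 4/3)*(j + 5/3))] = 54*(27*j^3 - 54*j^2 - 342*j - 302)/(729*j^6 + 6561*j^5 + 24543*j^4 + 48843*j^3 + 54540*j^2 + 32400*j + 8000)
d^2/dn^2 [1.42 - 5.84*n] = 0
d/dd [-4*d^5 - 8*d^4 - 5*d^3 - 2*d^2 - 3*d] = -20*d^4 - 32*d^3 - 15*d^2 - 4*d - 3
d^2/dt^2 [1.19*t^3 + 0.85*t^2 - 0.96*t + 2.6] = 7.14*t + 1.7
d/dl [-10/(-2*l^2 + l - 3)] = 10*(1 - 4*l)/(2*l^2 - l + 3)^2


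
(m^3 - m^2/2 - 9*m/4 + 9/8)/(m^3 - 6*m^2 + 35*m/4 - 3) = (m + 3/2)/(m - 4)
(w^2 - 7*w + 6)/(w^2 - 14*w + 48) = (w - 1)/(w - 8)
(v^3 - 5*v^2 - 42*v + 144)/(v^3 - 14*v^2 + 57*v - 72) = (v + 6)/(v - 3)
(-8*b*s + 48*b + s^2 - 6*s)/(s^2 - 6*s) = (-8*b + s)/s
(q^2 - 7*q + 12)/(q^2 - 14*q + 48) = (q^2 - 7*q + 12)/(q^2 - 14*q + 48)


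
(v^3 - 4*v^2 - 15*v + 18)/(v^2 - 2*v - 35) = (-v^3 + 4*v^2 + 15*v - 18)/(-v^2 + 2*v + 35)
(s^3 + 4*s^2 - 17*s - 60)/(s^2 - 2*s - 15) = (s^2 + s - 20)/(s - 5)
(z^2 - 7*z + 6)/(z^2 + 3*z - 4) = (z - 6)/(z + 4)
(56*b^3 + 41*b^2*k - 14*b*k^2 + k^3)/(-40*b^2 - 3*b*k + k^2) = (-7*b^2 - 6*b*k + k^2)/(5*b + k)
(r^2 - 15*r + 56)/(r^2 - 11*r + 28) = (r - 8)/(r - 4)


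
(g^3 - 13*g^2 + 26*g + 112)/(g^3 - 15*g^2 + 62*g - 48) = (g^2 - 5*g - 14)/(g^2 - 7*g + 6)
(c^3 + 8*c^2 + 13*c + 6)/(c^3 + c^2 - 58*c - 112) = (c^3 + 8*c^2 + 13*c + 6)/(c^3 + c^2 - 58*c - 112)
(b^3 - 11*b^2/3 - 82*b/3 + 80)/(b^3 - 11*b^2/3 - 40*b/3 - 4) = (3*b^2 + 7*b - 40)/(3*b^2 + 7*b + 2)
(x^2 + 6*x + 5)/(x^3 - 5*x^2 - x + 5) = (x + 5)/(x^2 - 6*x + 5)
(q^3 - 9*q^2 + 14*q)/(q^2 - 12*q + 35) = q*(q - 2)/(q - 5)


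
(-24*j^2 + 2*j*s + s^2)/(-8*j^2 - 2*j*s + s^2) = (6*j + s)/(2*j + s)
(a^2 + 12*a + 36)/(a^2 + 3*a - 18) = (a + 6)/(a - 3)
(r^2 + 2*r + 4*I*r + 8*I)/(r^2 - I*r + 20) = (r + 2)/(r - 5*I)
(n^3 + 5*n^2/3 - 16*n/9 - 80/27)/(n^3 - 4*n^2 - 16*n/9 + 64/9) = (n + 5/3)/(n - 4)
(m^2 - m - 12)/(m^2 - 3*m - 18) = (m - 4)/(m - 6)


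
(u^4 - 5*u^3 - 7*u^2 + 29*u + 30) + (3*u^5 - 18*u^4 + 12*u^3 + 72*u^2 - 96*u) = 3*u^5 - 17*u^4 + 7*u^3 + 65*u^2 - 67*u + 30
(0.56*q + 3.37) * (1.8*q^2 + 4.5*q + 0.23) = 1.008*q^3 + 8.586*q^2 + 15.2938*q + 0.7751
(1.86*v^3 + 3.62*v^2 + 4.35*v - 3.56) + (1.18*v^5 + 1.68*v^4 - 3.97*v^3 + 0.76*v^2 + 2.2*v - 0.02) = 1.18*v^5 + 1.68*v^4 - 2.11*v^3 + 4.38*v^2 + 6.55*v - 3.58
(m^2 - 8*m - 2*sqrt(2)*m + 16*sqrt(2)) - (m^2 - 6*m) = -2*sqrt(2)*m - 2*m + 16*sqrt(2)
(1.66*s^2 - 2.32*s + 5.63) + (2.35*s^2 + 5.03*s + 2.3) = 4.01*s^2 + 2.71*s + 7.93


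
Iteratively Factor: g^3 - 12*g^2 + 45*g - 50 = (g - 5)*(g^2 - 7*g + 10) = (g - 5)^2*(g - 2)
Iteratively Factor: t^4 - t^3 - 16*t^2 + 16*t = (t - 1)*(t^3 - 16*t) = (t - 4)*(t - 1)*(t^2 + 4*t) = t*(t - 4)*(t - 1)*(t + 4)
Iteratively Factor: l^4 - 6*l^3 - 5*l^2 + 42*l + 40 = (l + 1)*(l^3 - 7*l^2 + 2*l + 40) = (l - 5)*(l + 1)*(l^2 - 2*l - 8) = (l - 5)*(l - 4)*(l + 1)*(l + 2)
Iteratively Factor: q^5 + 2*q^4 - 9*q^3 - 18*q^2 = (q)*(q^4 + 2*q^3 - 9*q^2 - 18*q) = q*(q + 3)*(q^3 - q^2 - 6*q) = q^2*(q + 3)*(q^2 - q - 6) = q^2*(q + 2)*(q + 3)*(q - 3)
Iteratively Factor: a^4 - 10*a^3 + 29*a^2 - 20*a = (a)*(a^3 - 10*a^2 + 29*a - 20) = a*(a - 1)*(a^2 - 9*a + 20) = a*(a - 4)*(a - 1)*(a - 5)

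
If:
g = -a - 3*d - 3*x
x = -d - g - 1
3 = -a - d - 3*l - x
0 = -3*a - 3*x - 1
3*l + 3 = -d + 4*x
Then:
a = -5/12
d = 5/8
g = -41/24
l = -79/72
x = 1/12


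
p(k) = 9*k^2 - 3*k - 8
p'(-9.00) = -165.00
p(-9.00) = 748.00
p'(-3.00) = -57.00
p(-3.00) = 82.00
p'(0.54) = 6.72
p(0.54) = -7.00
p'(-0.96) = -20.28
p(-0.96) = 3.17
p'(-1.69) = -33.42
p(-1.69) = 22.77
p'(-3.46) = -65.28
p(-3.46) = 110.12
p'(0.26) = 1.68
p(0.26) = -8.17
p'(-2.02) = -39.36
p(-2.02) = 34.78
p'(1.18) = 18.24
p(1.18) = 0.99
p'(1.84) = 30.12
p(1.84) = 16.95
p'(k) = 18*k - 3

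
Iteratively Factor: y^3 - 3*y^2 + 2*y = (y - 2)*(y^2 - y) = (y - 2)*(y - 1)*(y)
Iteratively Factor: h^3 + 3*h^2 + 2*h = (h + 2)*(h^2 + h) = (h + 1)*(h + 2)*(h)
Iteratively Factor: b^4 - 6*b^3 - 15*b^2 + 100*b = (b - 5)*(b^3 - b^2 - 20*b) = b*(b - 5)*(b^2 - b - 20) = b*(b - 5)*(b + 4)*(b - 5)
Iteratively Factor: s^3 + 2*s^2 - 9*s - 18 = (s + 2)*(s^2 - 9) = (s - 3)*(s + 2)*(s + 3)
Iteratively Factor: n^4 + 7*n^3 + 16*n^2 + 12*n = (n + 3)*(n^3 + 4*n^2 + 4*n) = (n + 2)*(n + 3)*(n^2 + 2*n) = (n + 2)^2*(n + 3)*(n)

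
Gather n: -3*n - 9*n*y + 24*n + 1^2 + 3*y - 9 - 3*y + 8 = n*(21 - 9*y)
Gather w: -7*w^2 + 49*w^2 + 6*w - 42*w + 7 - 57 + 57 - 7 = 42*w^2 - 36*w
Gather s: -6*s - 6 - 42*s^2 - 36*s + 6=-42*s^2 - 42*s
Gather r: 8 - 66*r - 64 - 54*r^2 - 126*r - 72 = -54*r^2 - 192*r - 128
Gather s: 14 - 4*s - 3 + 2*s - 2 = 9 - 2*s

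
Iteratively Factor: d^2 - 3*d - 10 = (d + 2)*(d - 5)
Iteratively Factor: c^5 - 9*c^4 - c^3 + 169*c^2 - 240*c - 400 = (c - 5)*(c^4 - 4*c^3 - 21*c^2 + 64*c + 80) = (c - 5)*(c + 4)*(c^3 - 8*c^2 + 11*c + 20) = (c - 5)*(c - 4)*(c + 4)*(c^2 - 4*c - 5) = (c - 5)^2*(c - 4)*(c + 4)*(c + 1)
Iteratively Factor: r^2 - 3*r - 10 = (r + 2)*(r - 5)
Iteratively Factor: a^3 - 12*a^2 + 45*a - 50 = (a - 5)*(a^2 - 7*a + 10) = (a - 5)^2*(a - 2)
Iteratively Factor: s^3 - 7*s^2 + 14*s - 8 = (s - 4)*(s^2 - 3*s + 2) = (s - 4)*(s - 2)*(s - 1)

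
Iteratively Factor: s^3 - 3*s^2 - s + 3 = (s + 1)*(s^2 - 4*s + 3) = (s - 1)*(s + 1)*(s - 3)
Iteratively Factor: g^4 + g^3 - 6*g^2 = (g)*(g^3 + g^2 - 6*g) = g*(g + 3)*(g^2 - 2*g) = g^2*(g + 3)*(g - 2)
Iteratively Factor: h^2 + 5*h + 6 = (h + 3)*(h + 2)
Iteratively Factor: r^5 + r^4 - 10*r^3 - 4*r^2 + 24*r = (r - 2)*(r^4 + 3*r^3 - 4*r^2 - 12*r) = r*(r - 2)*(r^3 + 3*r^2 - 4*r - 12) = r*(r - 2)*(r + 2)*(r^2 + r - 6) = r*(r - 2)*(r + 2)*(r + 3)*(r - 2)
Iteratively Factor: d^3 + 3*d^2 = (d)*(d^2 + 3*d) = d^2*(d + 3)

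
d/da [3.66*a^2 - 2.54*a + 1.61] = 7.32*a - 2.54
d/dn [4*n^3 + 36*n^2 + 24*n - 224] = 12*n^2 + 72*n + 24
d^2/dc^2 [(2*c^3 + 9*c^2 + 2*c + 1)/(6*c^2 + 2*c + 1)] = 2*(-40*c^3 - 42*c^2 + 6*c + 3)/(216*c^6 + 216*c^5 + 180*c^4 + 80*c^3 + 30*c^2 + 6*c + 1)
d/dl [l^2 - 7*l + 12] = 2*l - 7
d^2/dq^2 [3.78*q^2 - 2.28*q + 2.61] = 7.56000000000000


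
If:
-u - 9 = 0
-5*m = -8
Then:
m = 8/5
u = -9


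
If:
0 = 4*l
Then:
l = 0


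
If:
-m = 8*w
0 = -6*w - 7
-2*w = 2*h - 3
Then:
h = 8/3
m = 28/3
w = -7/6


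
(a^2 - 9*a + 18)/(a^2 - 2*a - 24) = (a - 3)/(a + 4)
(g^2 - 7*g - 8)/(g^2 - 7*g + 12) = (g^2 - 7*g - 8)/(g^2 - 7*g + 12)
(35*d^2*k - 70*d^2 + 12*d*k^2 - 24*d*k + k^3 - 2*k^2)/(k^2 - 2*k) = 35*d^2/k + 12*d + k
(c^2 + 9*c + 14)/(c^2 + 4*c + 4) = (c + 7)/(c + 2)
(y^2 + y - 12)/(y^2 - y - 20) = (y - 3)/(y - 5)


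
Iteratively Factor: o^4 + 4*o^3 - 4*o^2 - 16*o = (o - 2)*(o^3 + 6*o^2 + 8*o) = (o - 2)*(o + 2)*(o^2 + 4*o) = o*(o - 2)*(o + 2)*(o + 4)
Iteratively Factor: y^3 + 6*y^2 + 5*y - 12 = (y + 3)*(y^2 + 3*y - 4) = (y - 1)*(y + 3)*(y + 4)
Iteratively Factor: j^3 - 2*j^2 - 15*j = (j + 3)*(j^2 - 5*j) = j*(j + 3)*(j - 5)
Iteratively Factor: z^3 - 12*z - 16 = (z - 4)*(z^2 + 4*z + 4) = (z - 4)*(z + 2)*(z + 2)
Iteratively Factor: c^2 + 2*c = (c + 2)*(c)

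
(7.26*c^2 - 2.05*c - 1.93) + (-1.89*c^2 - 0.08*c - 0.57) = 5.37*c^2 - 2.13*c - 2.5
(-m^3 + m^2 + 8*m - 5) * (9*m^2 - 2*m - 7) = -9*m^5 + 11*m^4 + 77*m^3 - 68*m^2 - 46*m + 35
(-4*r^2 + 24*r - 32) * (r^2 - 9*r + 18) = -4*r^4 + 60*r^3 - 320*r^2 + 720*r - 576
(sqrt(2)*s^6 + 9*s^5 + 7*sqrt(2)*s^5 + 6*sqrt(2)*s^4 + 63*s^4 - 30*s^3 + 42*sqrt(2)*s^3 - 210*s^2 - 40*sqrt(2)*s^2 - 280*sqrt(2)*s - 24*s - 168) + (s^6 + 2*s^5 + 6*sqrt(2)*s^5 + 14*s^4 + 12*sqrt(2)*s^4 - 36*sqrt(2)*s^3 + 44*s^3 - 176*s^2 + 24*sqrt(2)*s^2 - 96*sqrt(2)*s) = s^6 + sqrt(2)*s^6 + 11*s^5 + 13*sqrt(2)*s^5 + 18*sqrt(2)*s^4 + 77*s^4 + 6*sqrt(2)*s^3 + 14*s^3 - 386*s^2 - 16*sqrt(2)*s^2 - 376*sqrt(2)*s - 24*s - 168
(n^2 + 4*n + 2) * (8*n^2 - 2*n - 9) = 8*n^4 + 30*n^3 - n^2 - 40*n - 18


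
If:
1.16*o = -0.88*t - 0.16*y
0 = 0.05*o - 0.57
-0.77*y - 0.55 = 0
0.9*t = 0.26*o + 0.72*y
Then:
No Solution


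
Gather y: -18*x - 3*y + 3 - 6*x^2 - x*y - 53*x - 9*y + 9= -6*x^2 - 71*x + y*(-x - 12) + 12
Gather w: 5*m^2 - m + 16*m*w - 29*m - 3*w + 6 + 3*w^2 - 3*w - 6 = 5*m^2 - 30*m + 3*w^2 + w*(16*m - 6)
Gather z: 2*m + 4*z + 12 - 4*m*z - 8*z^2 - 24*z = 2*m - 8*z^2 + z*(-4*m - 20) + 12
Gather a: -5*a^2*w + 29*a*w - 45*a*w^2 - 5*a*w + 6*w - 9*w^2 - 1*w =-5*a^2*w + a*(-45*w^2 + 24*w) - 9*w^2 + 5*w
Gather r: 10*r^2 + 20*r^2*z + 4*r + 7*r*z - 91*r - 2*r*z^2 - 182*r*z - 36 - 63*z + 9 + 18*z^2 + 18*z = r^2*(20*z + 10) + r*(-2*z^2 - 175*z - 87) + 18*z^2 - 45*z - 27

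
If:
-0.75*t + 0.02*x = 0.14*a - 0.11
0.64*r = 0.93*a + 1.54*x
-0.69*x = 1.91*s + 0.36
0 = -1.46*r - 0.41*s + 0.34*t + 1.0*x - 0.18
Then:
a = -1.07822045857691*x - 0.0241899958264502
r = 0.839460896130426*x - 0.0351510876853104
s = -0.361256544502618*x - 0.18848167539267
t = 0.227934485601023*x + 0.151182132554271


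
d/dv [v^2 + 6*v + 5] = 2*v + 6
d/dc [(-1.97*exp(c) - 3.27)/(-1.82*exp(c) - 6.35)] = 6.5581*exp(c)/(1.82*exp(c) + 6.35)^2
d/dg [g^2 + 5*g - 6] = 2*g + 5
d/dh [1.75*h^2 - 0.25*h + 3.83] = 3.5*h - 0.25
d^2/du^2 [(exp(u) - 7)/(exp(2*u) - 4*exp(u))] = (exp(3*u) - 24*exp(2*u) + 84*exp(u) - 112)*exp(-u)/(exp(3*u) - 12*exp(2*u) + 48*exp(u) - 64)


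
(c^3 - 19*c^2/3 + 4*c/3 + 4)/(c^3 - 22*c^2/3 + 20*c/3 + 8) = (c - 1)/(c - 2)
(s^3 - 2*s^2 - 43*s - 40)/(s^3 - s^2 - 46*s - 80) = (s + 1)/(s + 2)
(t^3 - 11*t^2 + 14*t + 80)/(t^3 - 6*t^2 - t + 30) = (t - 8)/(t - 3)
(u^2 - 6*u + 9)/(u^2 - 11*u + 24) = (u - 3)/(u - 8)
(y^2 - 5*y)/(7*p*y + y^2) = (y - 5)/(7*p + y)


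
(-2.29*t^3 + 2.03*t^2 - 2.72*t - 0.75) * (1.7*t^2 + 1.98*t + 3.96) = -3.893*t^5 - 1.0832*t^4 - 9.673*t^3 + 1.3782*t^2 - 12.2562*t - 2.97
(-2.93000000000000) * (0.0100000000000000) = -0.0293000000000000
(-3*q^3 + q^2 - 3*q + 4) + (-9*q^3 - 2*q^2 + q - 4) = -12*q^3 - q^2 - 2*q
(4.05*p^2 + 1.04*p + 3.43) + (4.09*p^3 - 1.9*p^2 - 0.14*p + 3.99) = 4.09*p^3 + 2.15*p^2 + 0.9*p + 7.42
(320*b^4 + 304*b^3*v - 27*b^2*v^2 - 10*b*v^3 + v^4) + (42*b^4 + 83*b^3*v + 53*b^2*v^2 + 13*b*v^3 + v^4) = 362*b^4 + 387*b^3*v + 26*b^2*v^2 + 3*b*v^3 + 2*v^4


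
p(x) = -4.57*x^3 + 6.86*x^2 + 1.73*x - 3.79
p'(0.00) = 1.73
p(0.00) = -3.79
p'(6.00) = -409.51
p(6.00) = -733.57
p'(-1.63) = -57.06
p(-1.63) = 31.41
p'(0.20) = 3.93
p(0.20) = -3.21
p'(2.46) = -47.49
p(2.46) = -26.05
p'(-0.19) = -1.37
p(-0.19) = -3.84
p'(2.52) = -50.76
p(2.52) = -29.00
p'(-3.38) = -201.27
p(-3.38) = 245.20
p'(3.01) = -81.19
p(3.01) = -61.06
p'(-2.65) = -130.91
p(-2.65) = 124.85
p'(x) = -13.71*x^2 + 13.72*x + 1.73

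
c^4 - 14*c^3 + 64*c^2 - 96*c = c*(c - 6)*(c - 4)^2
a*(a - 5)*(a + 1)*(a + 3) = a^4 - a^3 - 17*a^2 - 15*a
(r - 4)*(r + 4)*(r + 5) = r^3 + 5*r^2 - 16*r - 80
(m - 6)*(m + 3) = m^2 - 3*m - 18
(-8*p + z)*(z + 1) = -8*p*z - 8*p + z^2 + z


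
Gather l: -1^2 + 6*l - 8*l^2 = -8*l^2 + 6*l - 1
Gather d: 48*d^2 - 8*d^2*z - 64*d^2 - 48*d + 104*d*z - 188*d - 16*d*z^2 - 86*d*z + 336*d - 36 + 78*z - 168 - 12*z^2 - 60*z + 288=d^2*(-8*z - 16) + d*(-16*z^2 + 18*z + 100) - 12*z^2 + 18*z + 84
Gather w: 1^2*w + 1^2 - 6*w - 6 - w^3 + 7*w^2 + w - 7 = -w^3 + 7*w^2 - 4*w - 12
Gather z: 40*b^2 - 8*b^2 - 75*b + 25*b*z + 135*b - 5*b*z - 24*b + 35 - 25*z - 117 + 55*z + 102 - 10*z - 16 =32*b^2 + 36*b + z*(20*b + 20) + 4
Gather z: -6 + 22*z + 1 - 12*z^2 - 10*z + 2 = -12*z^2 + 12*z - 3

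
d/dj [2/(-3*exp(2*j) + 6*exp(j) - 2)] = 12*(exp(j) - 1)*exp(j)/(3*exp(2*j) - 6*exp(j) + 2)^2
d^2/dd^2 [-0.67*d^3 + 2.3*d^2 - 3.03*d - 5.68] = 4.6 - 4.02*d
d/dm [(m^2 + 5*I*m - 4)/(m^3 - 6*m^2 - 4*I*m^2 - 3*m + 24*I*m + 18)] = (-m^4 - 10*I*m^3 + m^2*(-11 + 54*I) + m*(-12 - 32*I) - 12 + 186*I)/(m^6 + m^5*(-12 - 8*I) + m^4*(14 + 96*I) + m^3*(264 - 264*I) + m^2*(-783 - 288*I) + m*(-108 + 864*I) + 324)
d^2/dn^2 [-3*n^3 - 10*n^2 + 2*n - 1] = -18*n - 20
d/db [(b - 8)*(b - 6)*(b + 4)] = 3*b^2 - 20*b - 8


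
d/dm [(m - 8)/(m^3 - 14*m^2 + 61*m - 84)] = (m^3 - 14*m^2 + 61*m - (m - 8)*(3*m^2 - 28*m + 61) - 84)/(m^3 - 14*m^2 + 61*m - 84)^2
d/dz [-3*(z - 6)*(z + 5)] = 3 - 6*z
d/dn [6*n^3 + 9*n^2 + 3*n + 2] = 18*n^2 + 18*n + 3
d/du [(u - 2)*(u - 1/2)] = 2*u - 5/2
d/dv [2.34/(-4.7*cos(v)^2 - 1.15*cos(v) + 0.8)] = -(21.996*cos(v) + 2.691)*sin(v)/(4.7*cos(v)^2 + 1.15*cos(v) - 0.8)^2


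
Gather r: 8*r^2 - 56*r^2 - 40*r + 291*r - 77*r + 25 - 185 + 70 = -48*r^2 + 174*r - 90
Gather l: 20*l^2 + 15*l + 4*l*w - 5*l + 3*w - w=20*l^2 + l*(4*w + 10) + 2*w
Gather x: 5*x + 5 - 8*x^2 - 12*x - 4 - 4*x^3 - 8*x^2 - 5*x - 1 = -4*x^3 - 16*x^2 - 12*x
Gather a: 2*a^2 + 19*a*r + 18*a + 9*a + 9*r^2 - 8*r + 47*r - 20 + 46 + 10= 2*a^2 + a*(19*r + 27) + 9*r^2 + 39*r + 36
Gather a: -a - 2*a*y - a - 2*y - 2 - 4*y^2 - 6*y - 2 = a*(-2*y - 2) - 4*y^2 - 8*y - 4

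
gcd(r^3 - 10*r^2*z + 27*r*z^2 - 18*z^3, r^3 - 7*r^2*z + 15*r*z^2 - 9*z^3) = r^2 - 4*r*z + 3*z^2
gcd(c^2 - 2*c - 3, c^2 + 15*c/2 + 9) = 1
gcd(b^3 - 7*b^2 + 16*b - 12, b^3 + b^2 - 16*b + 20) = b^2 - 4*b + 4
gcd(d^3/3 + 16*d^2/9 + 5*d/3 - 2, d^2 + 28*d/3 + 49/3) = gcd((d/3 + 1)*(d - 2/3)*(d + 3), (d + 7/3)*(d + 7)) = 1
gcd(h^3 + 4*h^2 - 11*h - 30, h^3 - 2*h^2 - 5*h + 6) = h^2 - h - 6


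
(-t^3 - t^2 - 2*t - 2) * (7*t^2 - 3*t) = -7*t^5 - 4*t^4 - 11*t^3 - 8*t^2 + 6*t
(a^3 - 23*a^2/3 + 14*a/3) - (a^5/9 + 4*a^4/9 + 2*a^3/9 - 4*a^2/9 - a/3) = -a^5/9 - 4*a^4/9 + 7*a^3/9 - 65*a^2/9 + 5*a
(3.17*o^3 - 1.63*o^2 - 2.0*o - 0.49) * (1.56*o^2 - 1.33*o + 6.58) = 4.9452*o^5 - 6.7589*o^4 + 19.9065*o^3 - 8.8298*o^2 - 12.5083*o - 3.2242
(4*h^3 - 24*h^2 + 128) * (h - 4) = 4*h^4 - 40*h^3 + 96*h^2 + 128*h - 512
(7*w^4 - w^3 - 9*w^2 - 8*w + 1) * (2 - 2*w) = -14*w^5 + 16*w^4 + 16*w^3 - 2*w^2 - 18*w + 2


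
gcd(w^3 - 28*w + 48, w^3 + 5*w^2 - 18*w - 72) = w^2 + 2*w - 24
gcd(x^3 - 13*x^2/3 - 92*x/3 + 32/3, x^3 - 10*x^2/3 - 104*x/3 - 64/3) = x^2 - 4*x - 32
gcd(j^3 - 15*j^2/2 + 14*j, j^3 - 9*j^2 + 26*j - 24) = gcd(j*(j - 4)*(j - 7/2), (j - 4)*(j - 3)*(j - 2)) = j - 4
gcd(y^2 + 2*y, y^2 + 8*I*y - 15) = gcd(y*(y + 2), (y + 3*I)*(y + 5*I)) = 1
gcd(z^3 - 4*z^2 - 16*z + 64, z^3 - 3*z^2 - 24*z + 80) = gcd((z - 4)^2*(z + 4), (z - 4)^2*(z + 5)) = z^2 - 8*z + 16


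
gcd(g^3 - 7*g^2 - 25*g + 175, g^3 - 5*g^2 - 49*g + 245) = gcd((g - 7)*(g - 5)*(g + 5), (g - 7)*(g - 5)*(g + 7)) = g^2 - 12*g + 35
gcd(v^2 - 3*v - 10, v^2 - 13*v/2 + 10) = 1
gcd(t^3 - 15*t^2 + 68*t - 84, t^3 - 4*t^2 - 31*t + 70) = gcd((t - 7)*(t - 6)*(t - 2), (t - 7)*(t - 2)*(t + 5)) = t^2 - 9*t + 14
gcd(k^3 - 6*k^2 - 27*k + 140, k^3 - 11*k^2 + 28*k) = k^2 - 11*k + 28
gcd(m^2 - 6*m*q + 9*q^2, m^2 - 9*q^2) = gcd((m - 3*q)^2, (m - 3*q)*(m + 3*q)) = -m + 3*q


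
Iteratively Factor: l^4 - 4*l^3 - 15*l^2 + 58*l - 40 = (l - 5)*(l^3 + l^2 - 10*l + 8) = (l - 5)*(l + 4)*(l^2 - 3*l + 2) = (l - 5)*(l - 2)*(l + 4)*(l - 1)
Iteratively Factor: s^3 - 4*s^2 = (s - 4)*(s^2) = s*(s - 4)*(s)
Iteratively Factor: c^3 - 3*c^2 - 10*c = (c - 5)*(c^2 + 2*c) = (c - 5)*(c + 2)*(c)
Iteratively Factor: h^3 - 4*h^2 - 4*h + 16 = (h - 2)*(h^2 - 2*h - 8) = (h - 2)*(h + 2)*(h - 4)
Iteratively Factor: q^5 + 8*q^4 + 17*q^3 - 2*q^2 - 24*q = (q + 4)*(q^4 + 4*q^3 + q^2 - 6*q) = (q + 3)*(q + 4)*(q^3 + q^2 - 2*q) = (q + 2)*(q + 3)*(q + 4)*(q^2 - q) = q*(q + 2)*(q + 3)*(q + 4)*(q - 1)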